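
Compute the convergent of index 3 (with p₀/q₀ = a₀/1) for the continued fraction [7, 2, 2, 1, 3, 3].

52/7

Using pₖ = aₖpₖ₋₁ + pₖ₋₂, qₖ = aₖqₖ₋₁ + qₖ₋₂ (with p₋₁=1, p₋₂=0, q₋₁=0, q₋₂=1):
  k=0: a=7, p=7, q=1
  k=1: a=2, p=15, q=2
  k=2: a=2, p=37, q=5
  k=3: a=1, p=52, q=7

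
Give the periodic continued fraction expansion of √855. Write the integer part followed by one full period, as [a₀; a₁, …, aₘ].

a₀ = ⌊√855⌋ = 29.

[29; 4, 6, 4, 58]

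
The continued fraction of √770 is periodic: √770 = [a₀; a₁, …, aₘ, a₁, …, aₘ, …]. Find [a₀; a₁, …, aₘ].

a₀ = ⌊√770⌋ = 27.
With m₀=0, d₀=1 and mₖ₊₁ = dₖaₖ − mₖ, dₖ₊₁ = (n − mₖ₊₁²)/dₖ, aₖ₊₁ = ⌊(a₀+mₖ₊₁)/dₖ₊₁⌋:
  k=1: m=27, d=41, a=1
  k=2: m=14, d=14, a=2
  k=3: m=14, d=41, a=1
  k=4: m=27, d=1, a=54
d=1 and a=2a₀=54 at k=4, so the next step gives (m, d) = (27, 41) again — its k=1 value — and the period has length 4.

[27; 1, 2, 1, 54]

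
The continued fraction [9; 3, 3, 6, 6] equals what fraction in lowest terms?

3609/388

Fold from the inside: start with 6/1.
  6 + 1/6 = 37/6
  3 + 6/37 = 117/37
  3 + 37/117 = 388/117
  9 + 117/388 = 3609/388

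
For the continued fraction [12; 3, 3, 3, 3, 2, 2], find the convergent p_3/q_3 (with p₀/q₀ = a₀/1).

Using pₖ = aₖpₖ₋₁ + pₖ₋₂, qₖ = aₖqₖ₋₁ + qₖ₋₂ (with p₋₁=1, p₋₂=0, q₋₁=0, q₋₂=1):
  k=0: a=12, p=12, q=1
  k=1: a=3, p=37, q=3
  k=2: a=3, p=123, q=10
  k=3: a=3, p=406, q=33

406/33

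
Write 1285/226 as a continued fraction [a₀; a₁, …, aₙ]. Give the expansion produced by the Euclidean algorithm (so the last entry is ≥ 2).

1285 = 5×226 + 155
226 = 1×155 + 71
155 = 2×71 + 13
71 = 5×13 + 6
13 = 2×6 + 1
6 = 6×1 + 0  (stop)
So 1285/226 = [5; 1, 2, 5, 2, 6].

[5; 1, 2, 5, 2, 6]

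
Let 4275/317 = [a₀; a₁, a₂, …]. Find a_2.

17

4275 = 13·317 + 154   →  a_0 = 13
317 = 2·154 + 9   →  a_1 = 2
154 = 17·9 + 1   →  a_2 = 17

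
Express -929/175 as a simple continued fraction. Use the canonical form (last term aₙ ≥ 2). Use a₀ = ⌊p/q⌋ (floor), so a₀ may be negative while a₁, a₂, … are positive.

-929 = -6*175 + 121
175 = 1*121 + 54
121 = 2*54 + 13
54 = 4*13 + 2
13 = 6*2 + 1
2 = 2*1 + 0  (stop)
So -929/175 = [-6; 1, 2, 4, 6, 2].

[-6; 1, 2, 4, 6, 2]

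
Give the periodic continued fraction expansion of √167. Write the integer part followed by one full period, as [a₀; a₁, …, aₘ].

a₀ = ⌊√167⌋ = 12.
With m₀=0, d₀=1 and mₖ₊₁ = dₖaₖ − mₖ, dₖ₊₁ = (n − mₖ₊₁²)/dₖ, aₖ₊₁ = ⌊(a₀+mₖ₊₁)/dₖ₊₁⌋:
  k=1: m=12, d=23, a=1
  k=2: m=11, d=2, a=11
  k=3: m=11, d=23, a=1
  k=4: m=12, d=1, a=24
d=1 and a=2a₀=24 at k=4, so the next step gives (m, d) = (12, 23) again — its k=1 value — and the period has length 4.

[12; 1, 11, 1, 24]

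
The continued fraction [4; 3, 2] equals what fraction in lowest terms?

30/7

Using pₖ = aₖpₖ₋₁ + pₖ₋₂ and qₖ = aₖqₖ₋₁ + qₖ₋₂:
  k=0: a=4, p=4, q=1
  k=1: a=3, p=13, q=3
  k=2: a=2, p=30, q=7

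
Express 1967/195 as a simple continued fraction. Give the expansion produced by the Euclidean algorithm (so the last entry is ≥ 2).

[10; 11, 2, 8]

1967 = 10×195 + 17
195 = 11×17 + 8
17 = 2×8 + 1
8 = 8×1 + 0  (stop)
So 1967/195 = [10; 11, 2, 8].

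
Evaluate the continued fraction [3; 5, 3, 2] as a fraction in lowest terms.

118/37

Fold from the inside: start with 2/1.
  3 + 1/2 = 7/2
  5 + 2/7 = 37/7
  3 + 7/37 = 118/37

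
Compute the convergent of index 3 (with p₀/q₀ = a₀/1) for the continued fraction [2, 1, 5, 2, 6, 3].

37/13

Using pₖ = aₖpₖ₋₁ + pₖ₋₂, qₖ = aₖqₖ₋₁ + qₖ₋₂ (with p₋₁=1, p₋₂=0, q₋₁=0, q₋₂=1):
  k=0: a=2, p=2, q=1
  k=1: a=1, p=3, q=1
  k=2: a=5, p=17, q=6
  k=3: a=2, p=37, q=13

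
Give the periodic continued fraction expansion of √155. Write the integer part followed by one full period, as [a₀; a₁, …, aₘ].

[12; 2, 4, 2, 24]

a₀ = ⌊√155⌋ = 12.
With m₀=0, d₀=1 and mₖ₊₁ = dₖaₖ − mₖ, dₖ₊₁ = (n − mₖ₊₁²)/dₖ, aₖ₊₁ = ⌊(a₀+mₖ₊₁)/dₖ₊₁⌋:
  k=1: m=12, d=11, a=2
  k=2: m=10, d=5, a=4
  k=3: m=10, d=11, a=2
  k=4: m=12, d=1, a=24
d=1 and a=2a₀=24 at k=4, so the next step gives (m, d) = (12, 11) again — its k=1 value — and the period has length 4.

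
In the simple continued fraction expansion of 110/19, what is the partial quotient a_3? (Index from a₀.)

1

110 = 5·19 + 15   →  a_0 = 5
19 = 1·15 + 4   →  a_1 = 1
15 = 3·4 + 3   →  a_2 = 3
4 = 1·3 + 1   →  a_3 = 1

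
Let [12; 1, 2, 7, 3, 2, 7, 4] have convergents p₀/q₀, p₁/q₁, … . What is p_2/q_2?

Using pₖ = aₖpₖ₋₁ + pₖ₋₂, qₖ = aₖqₖ₋₁ + qₖ₋₂ (with p₋₁=1, p₋₂=0, q₋₁=0, q₋₂=1):
  k=0: a=12, p=12, q=1
  k=1: a=1, p=13, q=1
  k=2: a=2, p=38, q=3

38/3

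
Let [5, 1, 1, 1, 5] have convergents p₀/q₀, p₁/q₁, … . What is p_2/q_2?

11/2

Using pₖ = aₖpₖ₋₁ + pₖ₋₂, qₖ = aₖqₖ₋₁ + qₖ₋₂ (with p₋₁=1, p₋₂=0, q₋₁=0, q₋₂=1):
  k=0: a=5, p=5, q=1
  k=1: a=1, p=6, q=1
  k=2: a=1, p=11, q=2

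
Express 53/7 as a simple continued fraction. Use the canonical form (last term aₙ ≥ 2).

53 = 7×7 + 4
7 = 1×4 + 3
4 = 1×3 + 1
3 = 3×1 + 0  (stop)
So 53/7 = [7; 1, 1, 3].

[7; 1, 1, 3]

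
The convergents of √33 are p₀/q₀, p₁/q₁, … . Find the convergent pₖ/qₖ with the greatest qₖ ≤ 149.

√33 = [5; 1, 2, 1, 10, …] (period length 4).
Convergents:
  p_0/q_0 = 5/1
  p_1/q_1 = 6/1
  p_2/q_2 = 17/3
  p_3/q_3 = 23/4
  p_4/q_4 = 247/43
  p_5/q_5 = 270/47
  p_6/q_6 = 787/137
  p_7/q_7 = 1057/184
q_6 = 137 ≤ 149 < 184 = q_7, so the answer is 787/137.

787/137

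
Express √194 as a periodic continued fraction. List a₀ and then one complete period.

a₀ = ⌊√194⌋ = 13.

[13; 1, 12, 1, 26]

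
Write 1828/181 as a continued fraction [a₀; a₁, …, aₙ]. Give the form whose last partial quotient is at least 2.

[10; 10, 18]

1828 = 10*181 + 18
181 = 10*18 + 1
18 = 18*1 + 0  (stop)
So 1828/181 = [10; 10, 18].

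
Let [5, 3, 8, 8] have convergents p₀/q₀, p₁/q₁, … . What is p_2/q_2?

Using pₖ = aₖpₖ₋₁ + pₖ₋₂, qₖ = aₖqₖ₋₁ + qₖ₋₂ (with p₋₁=1, p₋₂=0, q₋₁=0, q₋₂=1):
  k=0: a=5, p=5, q=1
  k=1: a=3, p=16, q=3
  k=2: a=8, p=133, q=25

133/25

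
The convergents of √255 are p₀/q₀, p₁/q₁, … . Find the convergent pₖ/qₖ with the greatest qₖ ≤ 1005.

15825/991

√255 = [15; 1, 30, …] (period length 2).
Convergents:
  p_0/q_0 = 15/1
  p_1/q_1 = 16/1
  p_2/q_2 = 495/31
  p_3/q_3 = 511/32
  p_4/q_4 = 15825/991
  p_5/q_5 = 16336/1023
q_4 = 991 ≤ 1005 < 1023 = q_5, so the answer is 15825/991.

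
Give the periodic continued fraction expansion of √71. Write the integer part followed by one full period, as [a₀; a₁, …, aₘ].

[8; 2, 2, 1, 7, 1, 2, 2, 16]

a₀ = ⌊√71⌋ = 8.
With m₀=0, d₀=1 and mₖ₊₁ = dₖaₖ − mₖ, dₖ₊₁ = (n − mₖ₊₁²)/dₖ, aₖ₊₁ = ⌊(a₀+mₖ₊₁)/dₖ₊₁⌋:
  k=1: m=8, d=7, a=2
  k=2: m=6, d=5, a=2
  k=3: m=4, d=11, a=1
  k=4: m=7, d=2, a=7
  k=5: m=7, d=11, a=1
  k=6: m=4, d=5, a=2
  k=7: m=6, d=7, a=2
  k=8: m=8, d=1, a=16
d=1 and a=2a₀=16 at k=8, so the next step gives (m, d) = (8, 7) again — its k=1 value — and the period has length 8.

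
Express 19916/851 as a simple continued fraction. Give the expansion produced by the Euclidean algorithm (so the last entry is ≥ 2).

19916 = 23×851 + 343
851 = 2×343 + 165
343 = 2×165 + 13
165 = 12×13 + 9
13 = 1×9 + 4
9 = 2×4 + 1
4 = 4×1 + 0  (stop)
So 19916/851 = [23; 2, 2, 12, 1, 2, 4].

[23; 2, 2, 12, 1, 2, 4]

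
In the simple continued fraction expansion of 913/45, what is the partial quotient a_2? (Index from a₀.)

913 = 20·45 + 13   →  a_0 = 20
45 = 3·13 + 6   →  a_1 = 3
13 = 2·6 + 1   →  a_2 = 2

2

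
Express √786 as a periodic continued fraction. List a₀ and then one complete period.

[28; 28, 56]

a₀ = ⌊√786⌋ = 28.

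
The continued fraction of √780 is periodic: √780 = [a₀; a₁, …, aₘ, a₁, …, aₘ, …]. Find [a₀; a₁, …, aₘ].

a₀ = ⌊√780⌋ = 27.

[27; 1, 12, 1, 54]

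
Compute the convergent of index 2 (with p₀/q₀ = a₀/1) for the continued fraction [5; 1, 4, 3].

Using pₖ = aₖpₖ₋₁ + pₖ₋₂, qₖ = aₖqₖ₋₁ + qₖ₋₂ (with p₋₁=1, p₋₂=0, q₋₁=0, q₋₂=1):
  k=0: a=5, p=5, q=1
  k=1: a=1, p=6, q=1
  k=2: a=4, p=29, q=5

29/5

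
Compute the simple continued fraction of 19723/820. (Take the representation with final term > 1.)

[24; 19, 14, 3]

19723 = 24×820 + 43
820 = 19×43 + 3
43 = 14×3 + 1
3 = 3×1 + 0  (stop)
So 19723/820 = [24; 19, 14, 3].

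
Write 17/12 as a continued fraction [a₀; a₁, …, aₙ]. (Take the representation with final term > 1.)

[1; 2, 2, 2]

17 = 1·12 + 5
12 = 2·5 + 2
5 = 2·2 + 1
2 = 2·1 + 0  (stop)
So 17/12 = [1; 2, 2, 2].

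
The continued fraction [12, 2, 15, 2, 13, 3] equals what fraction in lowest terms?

Using pₖ = aₖpₖ₋₁ + pₖ₋₂ and qₖ = aₖqₖ₋₁ + qₖ₋₂:
  k=0: a=12, p=12, q=1
  k=1: a=2, p=25, q=2
  k=2: a=15, p=387, q=31
  k=3: a=2, p=799, q=64
  k=4: a=13, p=10774, q=863
  k=5: a=3, p=33121, q=2653

33121/2653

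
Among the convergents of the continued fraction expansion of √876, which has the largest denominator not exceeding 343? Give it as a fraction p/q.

√876 = [29; 1, 1, 2, 14, 2, 1, 1, 58, …] (period length 8).
Convergents:
  p_0/q_0 = 29/1
  p_1/q_1 = 30/1
  p_2/q_2 = 59/2
  p_3/q_3 = 148/5
  p_4/q_4 = 2131/72
  p_5/q_5 = 4410/149
  p_6/q_6 = 6541/221
  p_7/q_7 = 10951/370
q_6 = 221 ≤ 343 < 370 = q_7, so the answer is 6541/221.

6541/221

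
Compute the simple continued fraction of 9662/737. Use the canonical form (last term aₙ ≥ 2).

[13; 9, 10, 8]

9662 = 13·737 + 81
737 = 9·81 + 8
81 = 10·8 + 1
8 = 8·1 + 0  (stop)
So 9662/737 = [13; 9, 10, 8].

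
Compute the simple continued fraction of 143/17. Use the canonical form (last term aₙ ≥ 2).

[8; 2, 2, 3]

143 = 8·17 + 7
17 = 2·7 + 3
7 = 2·3 + 1
3 = 3·1 + 0  (stop)
So 143/17 = [8; 2, 2, 3].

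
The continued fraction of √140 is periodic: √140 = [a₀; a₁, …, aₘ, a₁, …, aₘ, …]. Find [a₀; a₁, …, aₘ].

a₀ = ⌊√140⌋ = 11.

[11; 1, 4, 1, 22]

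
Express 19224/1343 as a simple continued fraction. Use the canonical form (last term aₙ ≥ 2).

[14; 3, 5, 2, 12, 3]

19224 = 14·1343 + 422
1343 = 3·422 + 77
422 = 5·77 + 37
77 = 2·37 + 3
37 = 12·3 + 1
3 = 3·1 + 0  (stop)
So 19224/1343 = [14; 3, 5, 2, 12, 3].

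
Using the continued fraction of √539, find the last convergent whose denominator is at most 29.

534/23

√539 = [23; 4, 1, 1, 1, 1, 1, 4, 46, …] (period length 8).
Convergents:
  p_0/q_0 = 23/1
  p_1/q_1 = 93/4
  p_2/q_2 = 116/5
  p_3/q_3 = 209/9
  p_4/q_4 = 325/14
  p_5/q_5 = 534/23
  p_6/q_6 = 859/37
q_5 = 23 ≤ 29 < 37 = q_6, so the answer is 534/23.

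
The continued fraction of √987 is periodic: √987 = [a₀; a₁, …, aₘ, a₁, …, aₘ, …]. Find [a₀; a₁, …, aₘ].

a₀ = ⌊√987⌋ = 31.
With m₀=0, d₀=1 and mₖ₊₁ = dₖaₖ − mₖ, dₖ₊₁ = (n − mₖ₊₁²)/dₖ, aₖ₊₁ = ⌊(a₀+mₖ₊₁)/dₖ₊₁⌋:
  k=1: m=31, d=26, a=2
  k=2: m=21, d=21, a=2
  k=3: m=21, d=26, a=2
  k=4: m=31, d=1, a=62
d=1 and a=2a₀=62 at k=4, so the next step gives (m, d) = (31, 26) again — its k=1 value — and the period has length 4.

[31; 2, 2, 2, 62]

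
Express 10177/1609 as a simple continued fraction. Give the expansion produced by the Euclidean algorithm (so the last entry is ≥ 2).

[6; 3, 13, 13, 3]

10177 = 6*1609 + 523
1609 = 3*523 + 40
523 = 13*40 + 3
40 = 13*3 + 1
3 = 3*1 + 0  (stop)
So 10177/1609 = [6; 3, 13, 13, 3].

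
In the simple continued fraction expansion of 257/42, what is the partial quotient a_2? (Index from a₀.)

257 = 6·42 + 5   →  a_0 = 6
42 = 8·5 + 2   →  a_1 = 8
5 = 2·2 + 1   →  a_2 = 2

2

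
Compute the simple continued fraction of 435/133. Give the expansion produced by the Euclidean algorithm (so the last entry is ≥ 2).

435 = 3×133 + 36
133 = 3×36 + 25
36 = 1×25 + 11
25 = 2×11 + 3
11 = 3×3 + 2
3 = 1×2 + 1
2 = 2×1 + 0  (stop)
So 435/133 = [3; 3, 1, 2, 3, 1, 2].

[3; 3, 1, 2, 3, 1, 2]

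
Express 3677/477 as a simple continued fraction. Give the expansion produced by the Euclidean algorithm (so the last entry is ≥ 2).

3677 = 7×477 + 338
477 = 1×338 + 139
338 = 2×139 + 60
139 = 2×60 + 19
60 = 3×19 + 3
19 = 6×3 + 1
3 = 3×1 + 0  (stop)
So 3677/477 = [7; 1, 2, 2, 3, 6, 3].

[7; 1, 2, 2, 3, 6, 3]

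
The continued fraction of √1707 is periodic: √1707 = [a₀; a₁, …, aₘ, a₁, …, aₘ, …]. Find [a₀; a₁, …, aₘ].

[41; 3, 6, 41, 6, 3, 82]

a₀ = ⌊√1707⌋ = 41.
With m₀=0, d₀=1 and mₖ₊₁ = dₖaₖ − mₖ, dₖ₊₁ = (n − mₖ₊₁²)/dₖ, aₖ₊₁ = ⌊(a₀+mₖ₊₁)/dₖ₊₁⌋:
  k=1: m=41, d=26, a=3
  k=2: m=37, d=13, a=6
  k=3: m=41, d=2, a=41
  k=4: m=41, d=13, a=6
  k=5: m=37, d=26, a=3
  k=6: m=41, d=1, a=82
d=1 and a=2a₀=82 at k=6, so the next step gives (m, d) = (41, 26) again — its k=1 value — and the period has length 6.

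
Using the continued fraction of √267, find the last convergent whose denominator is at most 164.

√267 = [16; 2, 1, 15, 1, 2, 32, …] (period length 6).
Convergents:
  p_0/q_0 = 16/1
  p_1/q_1 = 33/2
  p_2/q_2 = 49/3
  p_3/q_3 = 768/47
  p_4/q_4 = 817/50
  p_5/q_5 = 2402/147
  p_6/q_6 = 77681/4754
q_5 = 147 ≤ 164 < 4754 = q_6, so the answer is 2402/147.

2402/147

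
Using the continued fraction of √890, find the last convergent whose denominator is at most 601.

10710/359

√890 = [29; 1, 4, 1, 58, …] (period length 4).
Convergents:
  p_0/q_0 = 29/1
  p_1/q_1 = 30/1
  p_2/q_2 = 149/5
  p_3/q_3 = 179/6
  p_4/q_4 = 10531/353
  p_5/q_5 = 10710/359
  p_6/q_6 = 53371/1789
q_5 = 359 ≤ 601 < 1789 = q_6, so the answer is 10710/359.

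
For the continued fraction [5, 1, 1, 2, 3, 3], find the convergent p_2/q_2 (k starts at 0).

11/2

Using pₖ = aₖpₖ₋₁ + pₖ₋₂, qₖ = aₖqₖ₋₁ + qₖ₋₂ (with p₋₁=1, p₋₂=0, q₋₁=0, q₋₂=1):
  k=0: a=5, p=5, q=1
  k=1: a=1, p=6, q=1
  k=2: a=1, p=11, q=2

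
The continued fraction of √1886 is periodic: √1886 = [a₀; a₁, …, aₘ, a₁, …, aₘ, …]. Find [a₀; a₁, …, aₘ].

[43; 2, 2, 1, 42, 1, 2, 2, 86]

a₀ = ⌊√1886⌋ = 43.
With m₀=0, d₀=1 and mₖ₊₁ = dₖaₖ − mₖ, dₖ₊₁ = (n − mₖ₊₁²)/dₖ, aₖ₊₁ = ⌊(a₀+mₖ₊₁)/dₖ₊₁⌋:
  k=1: m=43, d=37, a=2
  k=2: m=31, d=25, a=2
  k=3: m=19, d=61, a=1
  k=4: m=42, d=2, a=42
  k=5: m=42, d=61, a=1
  k=6: m=19, d=25, a=2
  k=7: m=31, d=37, a=2
  k=8: m=43, d=1, a=86
d=1 and a=2a₀=86 at k=8, so the next step gives (m, d) = (43, 37) again — its k=1 value — and the period has length 8.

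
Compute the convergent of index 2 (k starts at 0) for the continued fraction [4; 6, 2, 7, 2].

54/13

Using pₖ = aₖpₖ₋₁ + pₖ₋₂, qₖ = aₖqₖ₋₁ + qₖ₋₂ (with p₋₁=1, p₋₂=0, q₋₁=0, q₋₂=1):
  k=0: a=4, p=4, q=1
  k=1: a=6, p=25, q=6
  k=2: a=2, p=54, q=13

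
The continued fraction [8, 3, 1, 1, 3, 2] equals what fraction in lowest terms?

472/57

Using pₖ = aₖpₖ₋₁ + pₖ₋₂ and qₖ = aₖqₖ₋₁ + qₖ₋₂:
  k=0: a=8, p=8, q=1
  k=1: a=3, p=25, q=3
  k=2: a=1, p=33, q=4
  k=3: a=1, p=58, q=7
  k=4: a=3, p=207, q=25
  k=5: a=2, p=472, q=57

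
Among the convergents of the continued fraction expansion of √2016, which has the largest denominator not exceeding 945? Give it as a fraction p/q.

√2016 = [44; 1, 8, 1, 88, …] (period length 4).
Convergents:
  p_0/q_0 = 44/1
  p_1/q_1 = 45/1
  p_2/q_2 = 404/9
  p_3/q_3 = 449/10
  p_4/q_4 = 39916/889
  p_5/q_5 = 40365/899
  p_6/q_6 = 362836/8081
q_5 = 899 ≤ 945 < 8081 = q_6, so the answer is 40365/899.

40365/899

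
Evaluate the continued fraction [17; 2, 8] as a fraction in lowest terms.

Fold from the inside: start with 8/1.
  2 + 1/8 = 17/8
  17 + 8/17 = 297/17

297/17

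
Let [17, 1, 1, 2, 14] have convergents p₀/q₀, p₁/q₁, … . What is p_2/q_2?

35/2

Using pₖ = aₖpₖ₋₁ + pₖ₋₂, qₖ = aₖqₖ₋₁ + qₖ₋₂ (with p₋₁=1, p₋₂=0, q₋₁=0, q₋₂=1):
  k=0: a=17, p=17, q=1
  k=1: a=1, p=18, q=1
  k=2: a=1, p=35, q=2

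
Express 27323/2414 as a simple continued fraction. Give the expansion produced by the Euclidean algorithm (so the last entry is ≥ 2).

27323 = 11·2414 + 769
2414 = 3·769 + 107
769 = 7·107 + 20
107 = 5·20 + 7
20 = 2·7 + 6
7 = 1·6 + 1
6 = 6·1 + 0  (stop)
So 27323/2414 = [11; 3, 7, 5, 2, 1, 6].

[11; 3, 7, 5, 2, 1, 6]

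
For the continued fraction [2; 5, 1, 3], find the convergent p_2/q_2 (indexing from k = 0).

13/6

Using pₖ = aₖpₖ₋₁ + pₖ₋₂, qₖ = aₖqₖ₋₁ + qₖ₋₂ (with p₋₁=1, p₋₂=0, q₋₁=0, q₋₂=1):
  k=0: a=2, p=2, q=1
  k=1: a=5, p=11, q=5
  k=2: a=1, p=13, q=6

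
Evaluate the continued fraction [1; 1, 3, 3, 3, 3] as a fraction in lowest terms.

251/142

Using pₖ = aₖpₖ₋₁ + pₖ₋₂ and qₖ = aₖqₖ₋₁ + qₖ₋₂:
  k=0: a=1, p=1, q=1
  k=1: a=1, p=2, q=1
  k=2: a=3, p=7, q=4
  k=3: a=3, p=23, q=13
  k=4: a=3, p=76, q=43
  k=5: a=3, p=251, q=142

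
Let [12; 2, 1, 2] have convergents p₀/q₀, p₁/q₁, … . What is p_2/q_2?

37/3

Using pₖ = aₖpₖ₋₁ + pₖ₋₂, qₖ = aₖqₖ₋₁ + qₖ₋₂ (with p₋₁=1, p₋₂=0, q₋₁=0, q₋₂=1):
  k=0: a=12, p=12, q=1
  k=1: a=2, p=25, q=2
  k=2: a=1, p=37, q=3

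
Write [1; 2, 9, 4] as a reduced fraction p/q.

Using pₖ = aₖpₖ₋₁ + pₖ₋₂ and qₖ = aₖqₖ₋₁ + qₖ₋₂:
  k=0: a=1, p=1, q=1
  k=1: a=2, p=3, q=2
  k=2: a=9, p=28, q=19
  k=3: a=4, p=115, q=78

115/78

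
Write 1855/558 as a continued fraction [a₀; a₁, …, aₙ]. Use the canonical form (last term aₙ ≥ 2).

1855 = 3*558 + 181
558 = 3*181 + 15
181 = 12*15 + 1
15 = 15*1 + 0  (stop)
So 1855/558 = [3; 3, 12, 15].

[3; 3, 12, 15]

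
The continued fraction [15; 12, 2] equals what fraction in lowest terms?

Fold from the inside: start with 2/1.
  12 + 1/2 = 25/2
  15 + 2/25 = 377/25

377/25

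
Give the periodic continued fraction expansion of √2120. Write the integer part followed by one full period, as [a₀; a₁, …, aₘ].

[46; 23, 92]

a₀ = ⌊√2120⌋ = 46.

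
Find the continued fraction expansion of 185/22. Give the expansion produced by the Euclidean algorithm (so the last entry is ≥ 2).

[8; 2, 2, 4]

185 = 8×22 + 9
22 = 2×9 + 4
9 = 2×4 + 1
4 = 4×1 + 0  (stop)
So 185/22 = [8; 2, 2, 4].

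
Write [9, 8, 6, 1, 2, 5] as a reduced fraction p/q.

7955/872

Using pₖ = aₖpₖ₋₁ + pₖ₋₂ and qₖ = aₖqₖ₋₁ + qₖ₋₂:
  k=0: a=9, p=9, q=1
  k=1: a=8, p=73, q=8
  k=2: a=6, p=447, q=49
  k=3: a=1, p=520, q=57
  k=4: a=2, p=1487, q=163
  k=5: a=5, p=7955, q=872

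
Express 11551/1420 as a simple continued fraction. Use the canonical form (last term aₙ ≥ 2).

[8; 7, 2, 3, 3, 8]

11551 = 8×1420 + 191
1420 = 7×191 + 83
191 = 2×83 + 25
83 = 3×25 + 8
25 = 3×8 + 1
8 = 8×1 + 0  (stop)
So 11551/1420 = [8; 7, 2, 3, 3, 8].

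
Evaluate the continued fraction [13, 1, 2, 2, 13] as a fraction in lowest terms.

Using pₖ = aₖpₖ₋₁ + pₖ₋₂ and qₖ = aₖqₖ₋₁ + qₖ₋₂:
  k=0: a=13, p=13, q=1
  k=1: a=1, p=14, q=1
  k=2: a=2, p=41, q=3
  k=3: a=2, p=96, q=7
  k=4: a=13, p=1289, q=94

1289/94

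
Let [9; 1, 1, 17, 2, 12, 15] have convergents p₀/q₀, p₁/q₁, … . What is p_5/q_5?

Using pₖ = aₖpₖ₋₁ + pₖ₋₂, qₖ = aₖqₖ₋₁ + qₖ₋₂ (with p₋₁=1, p₋₂=0, q₋₁=0, q₋₂=1):
  k=0: a=9, p=9, q=1
  k=1: a=1, p=10, q=1
  k=2: a=1, p=19, q=2
  k=3: a=17, p=333, q=35
  k=4: a=2, p=685, q=72
  k=5: a=12, p=8553, q=899

8553/899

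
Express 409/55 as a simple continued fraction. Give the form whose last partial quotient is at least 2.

[7; 2, 3, 2, 3]

409 = 7×55 + 24
55 = 2×24 + 7
24 = 3×7 + 3
7 = 2×3 + 1
3 = 3×1 + 0  (stop)
So 409/55 = [7; 2, 3, 2, 3].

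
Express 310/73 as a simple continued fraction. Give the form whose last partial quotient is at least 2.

[4; 4, 18]

310 = 4×73 + 18
73 = 4×18 + 1
18 = 18×1 + 0  (stop)
So 310/73 = [4; 4, 18].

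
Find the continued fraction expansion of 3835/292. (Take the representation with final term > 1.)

[13; 7, 2, 19]

3835 = 13×292 + 39
292 = 7×39 + 19
39 = 2×19 + 1
19 = 19×1 + 0  (stop)
So 3835/292 = [13; 7, 2, 19].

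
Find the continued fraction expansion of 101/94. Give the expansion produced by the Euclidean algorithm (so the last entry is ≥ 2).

101 = 1*94 + 7
94 = 13*7 + 3
7 = 2*3 + 1
3 = 3*1 + 0  (stop)
So 101/94 = [1; 13, 2, 3].

[1; 13, 2, 3]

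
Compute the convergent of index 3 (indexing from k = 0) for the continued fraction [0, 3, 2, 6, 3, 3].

Using pₖ = aₖpₖ₋₁ + pₖ₋₂, qₖ = aₖqₖ₋₁ + qₖ₋₂ (with p₋₁=1, p₋₂=0, q₋₁=0, q₋₂=1):
  k=0: a=0, p=0, q=1
  k=1: a=3, p=1, q=3
  k=2: a=2, p=2, q=7
  k=3: a=6, p=13, q=45

13/45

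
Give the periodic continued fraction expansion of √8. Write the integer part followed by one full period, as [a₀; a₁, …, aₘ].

a₀ = ⌊√8⌋ = 2.
With m₀=0, d₀=1 and mₖ₊₁ = dₖaₖ − mₖ, dₖ₊₁ = (n − mₖ₊₁²)/dₖ, aₖ₊₁ = ⌊(a₀+mₖ₊₁)/dₖ₊₁⌋:
  k=1: m=2, d=4, a=1
  k=2: m=2, d=1, a=4
d=1 and a=2a₀=4 at k=2, so the next step gives (m, d) = (2, 4) again — its k=1 value — and the period has length 2.

[2; 1, 4]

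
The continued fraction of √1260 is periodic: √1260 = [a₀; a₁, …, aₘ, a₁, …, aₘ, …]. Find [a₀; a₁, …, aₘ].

a₀ = ⌊√1260⌋ = 35.
With m₀=0, d₀=1 and mₖ₊₁ = dₖaₖ − mₖ, dₖ₊₁ = (n − mₖ₊₁²)/dₖ, aₖ₊₁ = ⌊(a₀+mₖ₊₁)/dₖ₊₁⌋:
  k=1: m=35, d=35, a=2
  k=2: m=35, d=1, a=70
d=1 and a=2a₀=70 at k=2, so the next step gives (m, d) = (35, 35) again — its k=1 value — and the period has length 2.

[35; 2, 70]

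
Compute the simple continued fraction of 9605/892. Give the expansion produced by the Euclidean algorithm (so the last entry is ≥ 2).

[10; 1, 3, 3, 4, 3, 1, 3]

9605 = 10*892 + 685
892 = 1*685 + 207
685 = 3*207 + 64
207 = 3*64 + 15
64 = 4*15 + 4
15 = 3*4 + 3
4 = 1*3 + 1
3 = 3*1 + 0  (stop)
So 9605/892 = [10; 1, 3, 3, 4, 3, 1, 3].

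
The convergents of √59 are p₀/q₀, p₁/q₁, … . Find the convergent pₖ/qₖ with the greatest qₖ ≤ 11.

23/3

√59 = [7; 1, 2, 7, 2, 1, 14, …] (period length 6).
Convergents:
  p_0/q_0 = 7/1
  p_1/q_1 = 8/1
  p_2/q_2 = 23/3
  p_3/q_3 = 169/22
q_2 = 3 ≤ 11 < 22 = q_3, so the answer is 23/3.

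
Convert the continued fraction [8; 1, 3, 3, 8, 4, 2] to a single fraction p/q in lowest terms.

Fold from the inside: start with 2/1.
  4 + 1/2 = 9/2
  8 + 2/9 = 74/9
  3 + 9/74 = 231/74
  3 + 74/231 = 767/231
  1 + 231/767 = 998/767
  8 + 767/998 = 8751/998

8751/998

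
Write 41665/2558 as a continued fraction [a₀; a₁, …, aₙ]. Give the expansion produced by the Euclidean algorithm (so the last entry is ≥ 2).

[16; 3, 2, 8, 14, 3]

41665 = 16*2558 + 737
2558 = 3*737 + 347
737 = 2*347 + 43
347 = 8*43 + 3
43 = 14*3 + 1
3 = 3*1 + 0  (stop)
So 41665/2558 = [16; 3, 2, 8, 14, 3].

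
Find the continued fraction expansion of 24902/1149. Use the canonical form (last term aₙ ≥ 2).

24902 = 21·1149 + 773
1149 = 1·773 + 376
773 = 2·376 + 21
376 = 17·21 + 19
21 = 1·19 + 2
19 = 9·2 + 1
2 = 2·1 + 0  (stop)
So 24902/1149 = [21; 1, 2, 17, 1, 9, 2].

[21; 1, 2, 17, 1, 9, 2]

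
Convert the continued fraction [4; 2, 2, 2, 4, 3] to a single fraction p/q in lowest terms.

Using pₖ = aₖpₖ₋₁ + pₖ₋₂ and qₖ = aₖqₖ₋₁ + qₖ₋₂:
  k=0: a=4, p=4, q=1
  k=1: a=2, p=9, q=2
  k=2: a=2, p=22, q=5
  k=3: a=2, p=53, q=12
  k=4: a=4, p=234, q=53
  k=5: a=3, p=755, q=171

755/171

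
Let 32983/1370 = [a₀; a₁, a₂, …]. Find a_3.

3

32983 = 24·1370 + 103   →  a_0 = 24
1370 = 13·103 + 31   →  a_1 = 13
103 = 3·31 + 10   →  a_2 = 3
31 = 3·10 + 1   →  a_3 = 3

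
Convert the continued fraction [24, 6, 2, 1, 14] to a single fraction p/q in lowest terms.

Fold from the inside: start with 14/1.
  1 + 1/14 = 15/14
  2 + 14/15 = 44/15
  6 + 15/44 = 279/44
  24 + 44/279 = 6740/279

6740/279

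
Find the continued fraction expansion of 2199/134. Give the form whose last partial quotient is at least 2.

2199 = 16·134 + 55
134 = 2·55 + 24
55 = 2·24 + 7
24 = 3·7 + 3
7 = 2·3 + 1
3 = 3·1 + 0  (stop)
So 2199/134 = [16; 2, 2, 3, 2, 3].

[16; 2, 2, 3, 2, 3]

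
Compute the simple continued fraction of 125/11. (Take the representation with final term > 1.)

[11; 2, 1, 3]

125 = 11×11 + 4
11 = 2×4 + 3
4 = 1×3 + 1
3 = 3×1 + 0  (stop)
So 125/11 = [11; 2, 1, 3].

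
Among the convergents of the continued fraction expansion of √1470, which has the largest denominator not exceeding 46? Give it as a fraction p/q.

1687/44

√1470 = [38; 2, 1, 14, 1, 2, 76, …] (period length 6).
Convergents:
  p_0/q_0 = 38/1
  p_1/q_1 = 77/2
  p_2/q_2 = 115/3
  p_3/q_3 = 1687/44
  p_4/q_4 = 1802/47
q_3 = 44 ≤ 46 < 47 = q_4, so the answer is 1687/44.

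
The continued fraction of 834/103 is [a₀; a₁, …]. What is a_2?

3

834 = 8·103 + 10   →  a_0 = 8
103 = 10·10 + 3   →  a_1 = 10
10 = 3·3 + 1   →  a_2 = 3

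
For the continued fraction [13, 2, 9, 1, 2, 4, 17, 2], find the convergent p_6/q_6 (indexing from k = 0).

Using pₖ = aₖpₖ₋₁ + pₖ₋₂, qₖ = aₖqₖ₋₁ + qₖ₋₂ (with p₋₁=1, p₋₂=0, q₋₁=0, q₋₂=1):
  k=0: a=13, p=13, q=1
  k=1: a=2, p=27, q=2
  k=2: a=9, p=256, q=19
  k=3: a=1, p=283, q=21
  k=4: a=2, p=822, q=61
  k=5: a=4, p=3571, q=265
  k=6: a=17, p=61529, q=4566

61529/4566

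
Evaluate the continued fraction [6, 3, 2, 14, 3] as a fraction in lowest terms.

1949/310

Using pₖ = aₖpₖ₋₁ + pₖ₋₂ and qₖ = aₖqₖ₋₁ + qₖ₋₂:
  k=0: a=6, p=6, q=1
  k=1: a=3, p=19, q=3
  k=2: a=2, p=44, q=7
  k=3: a=14, p=635, q=101
  k=4: a=3, p=1949, q=310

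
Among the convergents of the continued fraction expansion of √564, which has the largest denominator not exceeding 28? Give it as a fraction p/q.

95/4

√564 = [23; 1, 2, 1, 46, …] (period length 4).
Convergents:
  p_0/q_0 = 23/1
  p_1/q_1 = 24/1
  p_2/q_2 = 71/3
  p_3/q_3 = 95/4
  p_4/q_4 = 4441/187
q_3 = 4 ≤ 28 < 187 = q_4, so the answer is 95/4.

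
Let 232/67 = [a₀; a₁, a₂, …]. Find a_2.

232 = 3·67 + 31   →  a_0 = 3
67 = 2·31 + 5   →  a_1 = 2
31 = 6·5 + 1   →  a_2 = 6

6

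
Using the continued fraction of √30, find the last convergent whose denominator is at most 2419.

√30 = [5; 2, 10, …] (period length 2).
Convergents:
  p_0/q_0 = 5/1
  p_1/q_1 = 11/2
  p_2/q_2 = 115/21
  p_3/q_3 = 241/44
  p_4/q_4 = 2525/461
  p_5/q_5 = 5291/966
  p_6/q_6 = 55435/10121
q_5 = 966 ≤ 2419 < 10121 = q_6, so the answer is 5291/966.

5291/966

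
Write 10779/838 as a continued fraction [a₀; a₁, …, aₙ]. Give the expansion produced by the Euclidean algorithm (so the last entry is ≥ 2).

[12; 1, 6, 3, 2, 16]

10779 = 12*838 + 723
838 = 1*723 + 115
723 = 6*115 + 33
115 = 3*33 + 16
33 = 2*16 + 1
16 = 16*1 + 0  (stop)
So 10779/838 = [12; 1, 6, 3, 2, 16].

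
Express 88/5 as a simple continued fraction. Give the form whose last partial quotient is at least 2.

[17; 1, 1, 2]

88 = 17×5 + 3
5 = 1×3 + 2
3 = 1×2 + 1
2 = 2×1 + 0  (stop)
So 88/5 = [17; 1, 1, 2].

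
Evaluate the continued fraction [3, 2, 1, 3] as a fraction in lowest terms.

37/11

Fold from the inside: start with 3/1.
  1 + 1/3 = 4/3
  2 + 3/4 = 11/4
  3 + 4/11 = 37/11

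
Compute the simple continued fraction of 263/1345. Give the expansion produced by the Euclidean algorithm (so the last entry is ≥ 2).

[0; 5, 8, 1, 3, 3, 2]

263 = 0*1345 + 263
1345 = 5*263 + 30
263 = 8*30 + 23
30 = 1*23 + 7
23 = 3*7 + 2
7 = 3*2 + 1
2 = 2*1 + 0  (stop)
So 263/1345 = [0; 5, 8, 1, 3, 3, 2].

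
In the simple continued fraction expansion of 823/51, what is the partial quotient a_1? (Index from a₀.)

823 = 16·51 + 7   →  a_0 = 16
51 = 7·7 + 2   →  a_1 = 7

7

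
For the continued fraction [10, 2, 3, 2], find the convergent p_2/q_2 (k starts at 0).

Using pₖ = aₖpₖ₋₁ + pₖ₋₂, qₖ = aₖqₖ₋₁ + qₖ₋₂ (with p₋₁=1, p₋₂=0, q₋₁=0, q₋₂=1):
  k=0: a=10, p=10, q=1
  k=1: a=2, p=21, q=2
  k=2: a=3, p=73, q=7

73/7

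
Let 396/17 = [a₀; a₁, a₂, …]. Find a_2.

2

396 = 23·17 + 5   →  a_0 = 23
17 = 3·5 + 2   →  a_1 = 3
5 = 2·2 + 1   →  a_2 = 2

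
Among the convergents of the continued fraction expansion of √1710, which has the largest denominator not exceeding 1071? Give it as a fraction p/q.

√1710 = [41; 2, 1, 5, 4, 5, 1, 2, 82, …] (period length 8).
Convergents:
  p_0/q_0 = 41/1
  p_1/q_1 = 83/2
  p_2/q_2 = 124/3
  p_3/q_3 = 703/17
  p_4/q_4 = 2936/71
  p_5/q_5 = 15383/372
  p_6/q_6 = 18319/443
  p_7/q_7 = 52021/1258
q_6 = 443 ≤ 1071 < 1258 = q_7, so the answer is 18319/443.

18319/443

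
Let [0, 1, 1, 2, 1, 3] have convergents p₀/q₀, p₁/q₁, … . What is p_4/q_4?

4/7

Using pₖ = aₖpₖ₋₁ + pₖ₋₂, qₖ = aₖqₖ₋₁ + qₖ₋₂ (with p₋₁=1, p₋₂=0, q₋₁=0, q₋₂=1):
  k=0: a=0, p=0, q=1
  k=1: a=1, p=1, q=1
  k=2: a=1, p=1, q=2
  k=3: a=2, p=3, q=5
  k=4: a=1, p=4, q=7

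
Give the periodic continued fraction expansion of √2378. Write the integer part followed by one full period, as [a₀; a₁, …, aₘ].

[48; 1, 3, 3, 1, 96]

a₀ = ⌊√2378⌋ = 48.
With m₀=0, d₀=1 and mₖ₊₁ = dₖaₖ − mₖ, dₖ₊₁ = (n − mₖ₊₁²)/dₖ, aₖ₊₁ = ⌊(a₀+mₖ₊₁)/dₖ₊₁⌋:
  k=1: m=48, d=74, a=1
  k=2: m=26, d=23, a=3
  k=3: m=43, d=23, a=3
  k=4: m=26, d=74, a=1
  k=5: m=48, d=1, a=96
d=1 and a=2a₀=96 at k=5, so the next step gives (m, d) = (48, 74) again — its k=1 value — and the period has length 5.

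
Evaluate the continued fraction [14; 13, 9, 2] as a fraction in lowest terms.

3505/249

Fold from the inside: start with 2/1.
  9 + 1/2 = 19/2
  13 + 2/19 = 249/19
  14 + 19/249 = 3505/249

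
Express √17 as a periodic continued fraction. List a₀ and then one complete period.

a₀ = ⌊√17⌋ = 4.
With m₀=0, d₀=1 and mₖ₊₁ = dₖaₖ − mₖ, dₖ₊₁ = (n − mₖ₊₁²)/dₖ, aₖ₊₁ = ⌊(a₀+mₖ₊₁)/dₖ₊₁⌋:
  k=1: m=4, d=1, a=8
d=1 and a=2a₀=8 at k=1, so the next step gives (m, d) = (4, 1) again — its k=1 value — and the period has length 1.

[4; 8]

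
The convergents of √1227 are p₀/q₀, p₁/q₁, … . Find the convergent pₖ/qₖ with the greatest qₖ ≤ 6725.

√1227 = [35; 35, 70, …] (period length 2).
Convergents:
  p_0/q_0 = 35/1
  p_1/q_1 = 1226/35
  p_2/q_2 = 85855/2451
  p_3/q_3 = 3006151/85820
q_2 = 2451 ≤ 6725 < 85820 = q_3, so the answer is 85855/2451.

85855/2451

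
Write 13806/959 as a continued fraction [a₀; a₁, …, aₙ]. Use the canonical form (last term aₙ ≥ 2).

[14; 2, 1, 1, 10, 18]

13806 = 14×959 + 380
959 = 2×380 + 199
380 = 1×199 + 181
199 = 1×181 + 18
181 = 10×18 + 1
18 = 18×1 + 0  (stop)
So 13806/959 = [14; 2, 1, 1, 10, 18].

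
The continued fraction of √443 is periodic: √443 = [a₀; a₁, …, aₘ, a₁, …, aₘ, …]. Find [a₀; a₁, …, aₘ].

a₀ = ⌊√443⌋ = 21.
With m₀=0, d₀=1 and mₖ₊₁ = dₖaₖ − mₖ, dₖ₊₁ = (n − mₖ₊₁²)/dₖ, aₖ₊₁ = ⌊(a₀+mₖ₊₁)/dₖ₊₁⌋:
  k=1: m=21, d=2, a=21
  k=2: m=21, d=1, a=42
d=1 and a=2a₀=42 at k=2, so the next step gives (m, d) = (21, 2) again — its k=1 value — and the period has length 2.

[21; 21, 42]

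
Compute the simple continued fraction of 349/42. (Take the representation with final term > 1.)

349 = 8×42 + 13
42 = 3×13 + 3
13 = 4×3 + 1
3 = 3×1 + 0  (stop)
So 349/42 = [8; 3, 4, 3].

[8; 3, 4, 3]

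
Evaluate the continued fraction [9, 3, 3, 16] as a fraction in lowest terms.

Fold from the inside: start with 16/1.
  3 + 1/16 = 49/16
  3 + 16/49 = 163/49
  9 + 49/163 = 1516/163

1516/163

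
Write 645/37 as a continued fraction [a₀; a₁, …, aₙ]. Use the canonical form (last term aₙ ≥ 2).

645 = 17·37 + 16
37 = 2·16 + 5
16 = 3·5 + 1
5 = 5·1 + 0  (stop)
So 645/37 = [17; 2, 3, 5].

[17; 2, 3, 5]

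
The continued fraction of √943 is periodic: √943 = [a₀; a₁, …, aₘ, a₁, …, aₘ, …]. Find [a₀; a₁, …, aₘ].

a₀ = ⌊√943⌋ = 30.
With m₀=0, d₀=1 and mₖ₊₁ = dₖaₖ − mₖ, dₖ₊₁ = (n − mₖ₊₁²)/dₖ, aₖ₊₁ = ⌊(a₀+mₖ₊₁)/dₖ₊₁⌋:
  k=1: m=30, d=43, a=1
  k=2: m=13, d=18, a=2
  k=3: m=23, d=23, a=2
  k=4: m=23, d=18, a=2
  k=5: m=13, d=43, a=1
  k=6: m=30, d=1, a=60
d=1 and a=2a₀=60 at k=6, so the next step gives (m, d) = (30, 43) again — its k=1 value — and the period has length 6.

[30; 1, 2, 2, 2, 1, 60]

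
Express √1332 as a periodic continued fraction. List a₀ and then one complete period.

a₀ = ⌊√1332⌋ = 36.
With m₀=0, d₀=1 and mₖ₊₁ = dₖaₖ − mₖ, dₖ₊₁ = (n − mₖ₊₁²)/dₖ, aₖ₊₁ = ⌊(a₀+mₖ₊₁)/dₖ₊₁⌋:
  k=1: m=36, d=36, a=2
  k=2: m=36, d=1, a=72
d=1 and a=2a₀=72 at k=2, so the next step gives (m, d) = (36, 36) again — its k=1 value — and the period has length 2.

[36; 2, 72]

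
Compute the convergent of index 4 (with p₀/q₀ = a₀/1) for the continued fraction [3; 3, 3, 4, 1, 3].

Using pₖ = aₖpₖ₋₁ + pₖ₋₂, qₖ = aₖqₖ₋₁ + qₖ₋₂ (with p₋₁=1, p₋₂=0, q₋₁=0, q₋₂=1):
  k=0: a=3, p=3, q=1
  k=1: a=3, p=10, q=3
  k=2: a=3, p=33, q=10
  k=3: a=4, p=142, q=43
  k=4: a=1, p=175, q=53

175/53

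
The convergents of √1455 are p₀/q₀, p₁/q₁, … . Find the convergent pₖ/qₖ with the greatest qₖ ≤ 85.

3166/83

√1455 = [38; 6, 1, 11, 1, 6, 76, …] (period length 6).
Convergents:
  p_0/q_0 = 38/1
  p_1/q_1 = 229/6
  p_2/q_2 = 267/7
  p_3/q_3 = 3166/83
  p_4/q_4 = 3433/90
q_3 = 83 ≤ 85 < 90 = q_4, so the answer is 3166/83.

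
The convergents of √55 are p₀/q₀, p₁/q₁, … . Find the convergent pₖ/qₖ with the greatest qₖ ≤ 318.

1283/173

√55 = [7; 2, 2, 2, 14, …] (period length 4).
Convergents:
  p_0/q_0 = 7/1
  p_1/q_1 = 15/2
  p_2/q_2 = 37/5
  p_3/q_3 = 89/12
  p_4/q_4 = 1283/173
  p_5/q_5 = 2655/358
q_4 = 173 ≤ 318 < 358 = q_5, so the answer is 1283/173.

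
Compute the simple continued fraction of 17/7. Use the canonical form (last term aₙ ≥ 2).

17 = 2·7 + 3
7 = 2·3 + 1
3 = 3·1 + 0  (stop)
So 17/7 = [2; 2, 3].

[2; 2, 3]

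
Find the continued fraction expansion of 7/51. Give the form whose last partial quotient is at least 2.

[0; 7, 3, 2]

7 = 0·51 + 7
51 = 7·7 + 2
7 = 3·2 + 1
2 = 2·1 + 0  (stop)
So 7/51 = [0; 7, 3, 2].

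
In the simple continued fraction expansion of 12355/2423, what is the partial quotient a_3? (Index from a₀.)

12355 = 5·2423 + 240   →  a_0 = 5
2423 = 10·240 + 23   →  a_1 = 10
240 = 10·23 + 10   →  a_2 = 10
23 = 2·10 + 3   →  a_3 = 2

2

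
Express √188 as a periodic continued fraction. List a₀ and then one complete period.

a₀ = ⌊√188⌋ = 13.
With m₀=0, d₀=1 and mₖ₊₁ = dₖaₖ − mₖ, dₖ₊₁ = (n − mₖ₊₁²)/dₖ, aₖ₊₁ = ⌊(a₀+mₖ₊₁)/dₖ₊₁⌋:
  k=1: m=13, d=19, a=1
  k=2: m=6, d=8, a=2
  k=3: m=10, d=11, a=2
  k=4: m=12, d=4, a=6
  k=5: m=12, d=11, a=2
  k=6: m=10, d=8, a=2
  k=7: m=6, d=19, a=1
  k=8: m=13, d=1, a=26
d=1 and a=2a₀=26 at k=8, so the next step gives (m, d) = (13, 19) again — its k=1 value — and the period has length 8.

[13; 1, 2, 2, 6, 2, 2, 1, 26]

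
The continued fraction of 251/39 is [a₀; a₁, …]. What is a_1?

251 = 6·39 + 17   →  a_0 = 6
39 = 2·17 + 5   →  a_1 = 2

2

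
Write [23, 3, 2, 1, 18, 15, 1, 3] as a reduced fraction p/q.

Using pₖ = aₖpₖ₋₁ + pₖ₋₂ and qₖ = aₖqₖ₋₁ + qₖ₋₂:
  k=0: a=23, p=23, q=1
  k=1: a=3, p=70, q=3
  k=2: a=2, p=163, q=7
  k=3: a=1, p=233, q=10
  k=4: a=18, p=4357, q=187
  k=5: a=15, p=65588, q=2815
  k=6: a=1, p=69945, q=3002
  k=7: a=3, p=275423, q=11821

275423/11821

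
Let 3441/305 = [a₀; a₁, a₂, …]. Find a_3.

1

3441 = 11·305 + 86   →  a_0 = 11
305 = 3·86 + 47   →  a_1 = 3
86 = 1·47 + 39   →  a_2 = 1
47 = 1·39 + 8   →  a_3 = 1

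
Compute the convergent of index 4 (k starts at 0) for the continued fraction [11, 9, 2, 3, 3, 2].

Using pₖ = aₖpₖ₋₁ + pₖ₋₂, qₖ = aₖqₖ₋₁ + qₖ₋₂ (with p₋₁=1, p₋₂=0, q₋₁=0, q₋₂=1):
  k=0: a=11, p=11, q=1
  k=1: a=9, p=100, q=9
  k=2: a=2, p=211, q=19
  k=3: a=3, p=733, q=66
  k=4: a=3, p=2410, q=217

2410/217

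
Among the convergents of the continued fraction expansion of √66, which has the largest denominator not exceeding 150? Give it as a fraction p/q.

1048/129

√66 = [8; 8, 16, …] (period length 2).
Convergents:
  p_0/q_0 = 8/1
  p_1/q_1 = 65/8
  p_2/q_2 = 1048/129
  p_3/q_3 = 8449/1040
q_2 = 129 ≤ 150 < 1040 = q_3, so the answer is 1048/129.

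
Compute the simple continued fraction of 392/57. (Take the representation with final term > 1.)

392 = 6*57 + 50
57 = 1*50 + 7
50 = 7*7 + 1
7 = 7*1 + 0  (stop)
So 392/57 = [6; 1, 7, 7].

[6; 1, 7, 7]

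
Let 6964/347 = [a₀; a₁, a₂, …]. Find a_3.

6964 = 20·347 + 24   →  a_0 = 20
347 = 14·24 + 11   →  a_1 = 14
24 = 2·11 + 2   →  a_2 = 2
11 = 5·2 + 1   →  a_3 = 5

5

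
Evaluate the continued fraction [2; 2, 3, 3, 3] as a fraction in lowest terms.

185/76

Using pₖ = aₖpₖ₋₁ + pₖ₋₂ and qₖ = aₖqₖ₋₁ + qₖ₋₂:
  k=0: a=2, p=2, q=1
  k=1: a=2, p=5, q=2
  k=2: a=3, p=17, q=7
  k=3: a=3, p=56, q=23
  k=4: a=3, p=185, q=76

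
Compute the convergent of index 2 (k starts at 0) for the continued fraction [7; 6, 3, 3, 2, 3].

136/19

Using pₖ = aₖpₖ₋₁ + pₖ₋₂, qₖ = aₖqₖ₋₁ + qₖ₋₂ (with p₋₁=1, p₋₂=0, q₋₁=0, q₋₂=1):
  k=0: a=7, p=7, q=1
  k=1: a=6, p=43, q=6
  k=2: a=3, p=136, q=19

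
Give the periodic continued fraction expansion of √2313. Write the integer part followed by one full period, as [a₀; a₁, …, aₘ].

a₀ = ⌊√2313⌋ = 48.
With m₀=0, d₀=1 and mₖ₊₁ = dₖaₖ − mₖ, dₖ₊₁ = (n − mₖ₊₁²)/dₖ, aₖ₊₁ = ⌊(a₀+mₖ₊₁)/dₖ₊₁⌋:
  k=1: m=48, d=9, a=10
  k=2: m=42, d=61, a=1
  k=3: m=19, d=32, a=2
  k=4: m=45, d=9, a=10
  k=5: m=45, d=32, a=2
  k=6: m=19, d=61, a=1
  k=7: m=42, d=9, a=10
  k=8: m=48, d=1, a=96
d=1 and a=2a₀=96 at k=8, so the next step gives (m, d) = (48, 9) again — its k=1 value — and the period has length 8.

[48; 10, 1, 2, 10, 2, 1, 10, 96]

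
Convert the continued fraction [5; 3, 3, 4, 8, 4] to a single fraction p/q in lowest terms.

7736/1459

Using pₖ = aₖpₖ₋₁ + pₖ₋₂ and qₖ = aₖqₖ₋₁ + qₖ₋₂:
  k=0: a=5, p=5, q=1
  k=1: a=3, p=16, q=3
  k=2: a=3, p=53, q=10
  k=3: a=4, p=228, q=43
  k=4: a=8, p=1877, q=354
  k=5: a=4, p=7736, q=1459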